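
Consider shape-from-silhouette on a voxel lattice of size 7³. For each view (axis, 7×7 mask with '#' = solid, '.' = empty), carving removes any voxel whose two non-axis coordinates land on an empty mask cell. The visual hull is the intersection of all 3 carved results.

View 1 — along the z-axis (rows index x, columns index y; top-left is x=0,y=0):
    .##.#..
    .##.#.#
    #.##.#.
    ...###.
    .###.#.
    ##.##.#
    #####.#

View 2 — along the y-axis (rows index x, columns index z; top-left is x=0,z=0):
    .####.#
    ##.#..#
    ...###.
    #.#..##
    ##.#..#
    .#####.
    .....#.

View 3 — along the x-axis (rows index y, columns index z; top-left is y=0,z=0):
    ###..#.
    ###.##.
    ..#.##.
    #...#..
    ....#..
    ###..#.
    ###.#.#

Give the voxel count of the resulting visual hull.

initial block: 7^3 = 343
V1 z: intersect with XY mask (29 set) -- 203 left
V2 y: intersect with XZ mask (26 set) -- 102 left
V3 x: intersect with YZ mask (24 set) -- 40 left

voxel count = 40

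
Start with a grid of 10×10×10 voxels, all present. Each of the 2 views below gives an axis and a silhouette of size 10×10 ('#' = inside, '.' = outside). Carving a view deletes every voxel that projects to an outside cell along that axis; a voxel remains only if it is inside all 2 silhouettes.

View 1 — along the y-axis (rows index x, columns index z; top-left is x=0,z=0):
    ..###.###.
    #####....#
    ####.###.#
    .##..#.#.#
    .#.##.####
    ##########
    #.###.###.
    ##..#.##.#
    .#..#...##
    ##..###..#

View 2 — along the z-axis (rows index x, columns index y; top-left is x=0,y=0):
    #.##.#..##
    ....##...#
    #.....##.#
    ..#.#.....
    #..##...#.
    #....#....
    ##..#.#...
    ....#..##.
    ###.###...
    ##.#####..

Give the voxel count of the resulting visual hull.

remaining voxels: 256

full grid |V| = 1000
step 1: project along y, AND mask (65/100) → |grid| = 650
step 2: project along z, AND mask (41/100) → |grid| = 256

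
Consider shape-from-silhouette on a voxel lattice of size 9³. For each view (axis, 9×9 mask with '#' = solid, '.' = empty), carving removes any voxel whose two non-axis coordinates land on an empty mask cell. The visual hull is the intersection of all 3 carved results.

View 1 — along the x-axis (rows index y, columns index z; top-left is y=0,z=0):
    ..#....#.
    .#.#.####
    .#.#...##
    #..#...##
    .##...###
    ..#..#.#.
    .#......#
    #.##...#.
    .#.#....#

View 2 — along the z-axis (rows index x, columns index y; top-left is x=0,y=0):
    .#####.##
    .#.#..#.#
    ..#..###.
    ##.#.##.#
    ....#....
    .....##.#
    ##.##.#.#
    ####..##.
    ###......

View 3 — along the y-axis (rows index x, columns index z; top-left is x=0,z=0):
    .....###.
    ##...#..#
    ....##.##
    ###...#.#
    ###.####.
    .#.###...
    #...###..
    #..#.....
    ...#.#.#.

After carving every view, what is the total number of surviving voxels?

before carving: 729 voxels (9×9×9)
carve view 1 (along x, YZ-mask fill 33/81): 297 voxels remain
carve view 2 (along z, XY-mask fill 40/81): 146 voxels remain
carve view 3 (along y, XZ-mask fill 36/81): 60 voxels remain

remaining voxels: 60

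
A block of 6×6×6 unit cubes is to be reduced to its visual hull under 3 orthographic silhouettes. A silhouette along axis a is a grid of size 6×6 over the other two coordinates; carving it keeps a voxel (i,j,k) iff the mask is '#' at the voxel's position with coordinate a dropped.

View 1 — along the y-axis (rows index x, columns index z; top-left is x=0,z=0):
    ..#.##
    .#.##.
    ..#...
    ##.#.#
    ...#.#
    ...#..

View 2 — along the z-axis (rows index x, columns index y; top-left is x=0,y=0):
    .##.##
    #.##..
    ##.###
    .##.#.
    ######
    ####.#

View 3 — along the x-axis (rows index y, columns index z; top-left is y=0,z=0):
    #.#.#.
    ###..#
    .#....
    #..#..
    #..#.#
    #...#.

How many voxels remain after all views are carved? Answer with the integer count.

|visual hull| = 21

start: 6×6×6 = 216 voxels
[1] y-view keeps 14 columns → grid now 84
[2] z-view keeps 26 columns → grid now 55
[3] x-view keeps 15 columns → grid now 21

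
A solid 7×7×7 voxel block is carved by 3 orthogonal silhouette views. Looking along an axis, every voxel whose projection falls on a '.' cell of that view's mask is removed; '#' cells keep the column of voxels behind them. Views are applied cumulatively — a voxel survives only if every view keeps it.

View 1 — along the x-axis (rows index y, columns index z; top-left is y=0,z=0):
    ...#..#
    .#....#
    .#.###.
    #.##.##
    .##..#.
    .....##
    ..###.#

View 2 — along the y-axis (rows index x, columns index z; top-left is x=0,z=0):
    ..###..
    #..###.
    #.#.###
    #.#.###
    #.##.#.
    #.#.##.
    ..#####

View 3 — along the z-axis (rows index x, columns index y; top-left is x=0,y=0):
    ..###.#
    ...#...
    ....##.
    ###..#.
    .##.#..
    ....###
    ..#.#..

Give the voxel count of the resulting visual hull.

full grid |V| = 343
carve view 1 (along x, YZ-mask fill 22/49): 154 voxels remain
carve view 2 (along y, XZ-mask fill 30/49): 90 voxels remain
carve view 3 (along z, XY-mask fill 19/49): 35 voxels remain

|visual hull| = 35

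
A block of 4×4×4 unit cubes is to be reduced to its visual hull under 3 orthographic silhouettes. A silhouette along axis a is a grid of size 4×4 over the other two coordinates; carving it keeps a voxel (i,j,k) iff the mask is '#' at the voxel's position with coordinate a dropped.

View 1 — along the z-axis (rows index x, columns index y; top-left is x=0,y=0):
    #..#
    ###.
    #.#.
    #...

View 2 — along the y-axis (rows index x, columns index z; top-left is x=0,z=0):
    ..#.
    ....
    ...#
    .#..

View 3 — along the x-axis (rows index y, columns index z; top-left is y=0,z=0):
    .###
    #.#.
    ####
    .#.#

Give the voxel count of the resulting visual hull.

4 voxels

full grid |V| = 64
after view 1 [z-axis, 8 of 16 cells solid] → remaining = 32
after view 2 [y-axis, 3 of 16 cells solid] → remaining = 5
after view 3 [x-axis, 11 of 16 cells solid] → remaining = 4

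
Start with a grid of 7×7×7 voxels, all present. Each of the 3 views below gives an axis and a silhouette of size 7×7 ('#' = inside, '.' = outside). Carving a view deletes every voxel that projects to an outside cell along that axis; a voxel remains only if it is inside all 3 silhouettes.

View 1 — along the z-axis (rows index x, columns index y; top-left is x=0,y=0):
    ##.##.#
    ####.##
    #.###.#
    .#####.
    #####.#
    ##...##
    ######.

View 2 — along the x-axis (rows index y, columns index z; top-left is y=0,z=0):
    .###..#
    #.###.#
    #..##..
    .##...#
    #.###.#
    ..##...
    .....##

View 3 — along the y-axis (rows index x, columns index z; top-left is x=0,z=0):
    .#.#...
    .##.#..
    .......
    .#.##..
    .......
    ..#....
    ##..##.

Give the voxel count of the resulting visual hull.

full grid |V| = 343
carve view 1 (along z, XY-mask fill 37/49): 259 voxels remain
carve view 2 (along x, YZ-mask fill 24/49): 130 voxels remain
carve view 3 (along y, XZ-mask fill 13/49): 32 voxels remain

remaining voxels: 32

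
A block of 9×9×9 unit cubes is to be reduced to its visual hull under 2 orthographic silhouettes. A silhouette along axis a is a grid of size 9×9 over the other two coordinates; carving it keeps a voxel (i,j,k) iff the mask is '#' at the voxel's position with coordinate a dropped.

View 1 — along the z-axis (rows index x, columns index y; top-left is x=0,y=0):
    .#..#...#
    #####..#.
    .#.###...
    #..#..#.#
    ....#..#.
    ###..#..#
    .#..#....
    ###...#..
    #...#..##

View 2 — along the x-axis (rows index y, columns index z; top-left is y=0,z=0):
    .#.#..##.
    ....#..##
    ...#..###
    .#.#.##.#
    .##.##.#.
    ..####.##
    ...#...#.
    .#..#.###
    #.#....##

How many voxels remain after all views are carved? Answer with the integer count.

start: 9×9×9 = 729 voxels
carve view 1 (along z, XY-mask fill 34/81): 306 voxels remain
carve view 2 (along x, YZ-mask fill 38/81): 142 voxels remain

|visual hull| = 142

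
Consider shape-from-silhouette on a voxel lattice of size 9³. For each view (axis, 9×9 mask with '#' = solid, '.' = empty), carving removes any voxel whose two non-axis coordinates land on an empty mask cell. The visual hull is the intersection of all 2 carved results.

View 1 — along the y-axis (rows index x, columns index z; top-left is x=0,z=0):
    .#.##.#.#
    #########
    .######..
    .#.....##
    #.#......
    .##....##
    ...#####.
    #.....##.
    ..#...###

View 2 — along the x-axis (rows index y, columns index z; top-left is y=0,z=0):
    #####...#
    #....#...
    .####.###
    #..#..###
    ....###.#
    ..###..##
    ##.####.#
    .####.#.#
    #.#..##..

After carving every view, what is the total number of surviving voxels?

|visual hull| = 209

full grid |V| = 729
V1 y: intersect with XZ mask (41 set) -- 369 left
V2 x: intersect with YZ mask (46 set) -- 209 left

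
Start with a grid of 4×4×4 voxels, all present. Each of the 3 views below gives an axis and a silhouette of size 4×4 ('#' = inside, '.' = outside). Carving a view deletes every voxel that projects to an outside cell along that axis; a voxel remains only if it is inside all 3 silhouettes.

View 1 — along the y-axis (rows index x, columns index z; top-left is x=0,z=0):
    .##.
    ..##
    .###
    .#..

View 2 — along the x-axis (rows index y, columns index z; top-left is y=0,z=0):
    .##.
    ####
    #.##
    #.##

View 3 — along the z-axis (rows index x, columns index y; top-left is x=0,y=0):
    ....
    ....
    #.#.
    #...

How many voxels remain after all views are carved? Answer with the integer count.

|visual hull| = 5

start: 4×4×4 = 64 voxels
carve view 1 (along y, XZ-mask fill 8/16): 32 voxels remain
carve view 2 (along x, YZ-mask fill 12/16): 24 voxels remain
carve view 3 (along z, XY-mask fill 3/16): 5 voxels remain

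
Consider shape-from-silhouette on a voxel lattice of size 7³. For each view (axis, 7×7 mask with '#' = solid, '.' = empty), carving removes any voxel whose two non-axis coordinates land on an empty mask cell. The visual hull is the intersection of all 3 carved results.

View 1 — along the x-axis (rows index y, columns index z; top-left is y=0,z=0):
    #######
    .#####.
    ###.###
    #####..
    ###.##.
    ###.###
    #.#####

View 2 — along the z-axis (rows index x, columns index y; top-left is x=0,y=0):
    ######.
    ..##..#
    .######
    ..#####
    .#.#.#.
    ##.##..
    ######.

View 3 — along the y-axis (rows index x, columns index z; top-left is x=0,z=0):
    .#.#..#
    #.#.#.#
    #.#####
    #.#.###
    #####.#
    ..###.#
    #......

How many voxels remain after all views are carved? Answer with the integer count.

full grid |V| = 343
  1. axis=0 (YZ plane), |mask|=40  ⇒  voxels=280
  2. axis=2 (XY plane), |mask|=33  ⇒  voxels=184
  3. axis=1 (XZ plane), |mask|=29  ⇒  voxels=104

voxel count = 104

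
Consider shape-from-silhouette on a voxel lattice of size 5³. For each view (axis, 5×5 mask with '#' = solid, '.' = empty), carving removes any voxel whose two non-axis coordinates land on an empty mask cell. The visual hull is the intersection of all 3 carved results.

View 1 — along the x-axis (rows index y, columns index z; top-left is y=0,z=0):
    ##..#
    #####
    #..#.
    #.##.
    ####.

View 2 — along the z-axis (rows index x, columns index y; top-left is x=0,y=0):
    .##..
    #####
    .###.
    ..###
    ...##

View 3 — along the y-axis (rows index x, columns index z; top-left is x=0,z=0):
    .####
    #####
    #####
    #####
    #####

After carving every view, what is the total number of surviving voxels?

start: 5×5×5 = 125 voxels
carve view 1 (along x, YZ-mask fill 17/25): 85 voxels remain
carve view 2 (along z, XY-mask fill 15/25): 50 voxels remain
carve view 3 (along y, XZ-mask fill 24/25): 48 voxels remain

voxel count = 48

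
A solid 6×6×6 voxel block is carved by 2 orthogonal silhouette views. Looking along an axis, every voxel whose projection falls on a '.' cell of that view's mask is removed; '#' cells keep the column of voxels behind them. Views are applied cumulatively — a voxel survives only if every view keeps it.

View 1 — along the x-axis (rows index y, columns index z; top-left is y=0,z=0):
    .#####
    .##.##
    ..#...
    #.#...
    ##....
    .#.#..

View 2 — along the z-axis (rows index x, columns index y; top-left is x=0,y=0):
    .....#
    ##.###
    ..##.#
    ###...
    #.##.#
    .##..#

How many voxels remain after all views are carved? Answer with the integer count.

start: 6×6×6 = 216 voxels
after view 1 [x-axis, 16 of 36 cells solid] → remaining = 96
after view 2 [z-axis, 19 of 36 cells solid] → remaining = 49

49 voxels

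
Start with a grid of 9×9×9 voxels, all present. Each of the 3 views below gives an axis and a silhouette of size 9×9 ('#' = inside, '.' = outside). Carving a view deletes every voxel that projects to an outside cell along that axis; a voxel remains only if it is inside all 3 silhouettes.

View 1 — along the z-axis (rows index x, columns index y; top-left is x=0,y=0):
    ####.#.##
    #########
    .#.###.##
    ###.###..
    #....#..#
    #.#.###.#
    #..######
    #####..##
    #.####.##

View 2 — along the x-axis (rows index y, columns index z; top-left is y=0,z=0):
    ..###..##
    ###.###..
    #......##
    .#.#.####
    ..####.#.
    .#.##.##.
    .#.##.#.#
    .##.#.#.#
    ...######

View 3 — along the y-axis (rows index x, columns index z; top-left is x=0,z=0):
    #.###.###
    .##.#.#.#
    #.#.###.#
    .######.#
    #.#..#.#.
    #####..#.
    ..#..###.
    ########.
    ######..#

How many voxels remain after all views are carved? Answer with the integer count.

remaining voxels: 198

initial block: 9^3 = 729
  1. axis=2 (XY plane), |mask|=58  ⇒  voxels=522
  2. axis=0 (YZ plane), |mask|=46  ⇒  voxels=297
  3. axis=1 (XZ plane), |mask|=54  ⇒  voxels=198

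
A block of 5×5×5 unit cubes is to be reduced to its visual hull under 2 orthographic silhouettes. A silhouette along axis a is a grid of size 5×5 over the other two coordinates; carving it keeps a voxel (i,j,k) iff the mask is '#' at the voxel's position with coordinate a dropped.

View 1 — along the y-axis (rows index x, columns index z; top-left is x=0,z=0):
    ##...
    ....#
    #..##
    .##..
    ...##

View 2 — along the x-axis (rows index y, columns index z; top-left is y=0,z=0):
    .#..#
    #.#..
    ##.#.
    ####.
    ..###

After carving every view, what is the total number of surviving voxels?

|visual hull| = 27

start: 5×5×5 = 125 voxels
step 1: project along y, AND mask (10/25) → |grid| = 50
step 2: project along x, AND mask (14/25) → |grid| = 27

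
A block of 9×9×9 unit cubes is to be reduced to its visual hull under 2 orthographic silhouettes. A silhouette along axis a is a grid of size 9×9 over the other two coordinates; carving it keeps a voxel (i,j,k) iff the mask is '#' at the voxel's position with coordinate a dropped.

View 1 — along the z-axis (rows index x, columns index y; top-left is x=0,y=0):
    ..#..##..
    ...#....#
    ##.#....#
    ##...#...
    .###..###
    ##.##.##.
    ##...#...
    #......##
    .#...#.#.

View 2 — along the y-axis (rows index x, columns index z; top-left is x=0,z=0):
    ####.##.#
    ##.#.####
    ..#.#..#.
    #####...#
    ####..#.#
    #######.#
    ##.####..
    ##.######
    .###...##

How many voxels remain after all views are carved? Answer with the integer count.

|visual hull| = 206

start: 9×9×9 = 729 voxels
carve view 1 (along z, XY-mask fill 33/81): 297 voxels remain
carve view 2 (along y, XZ-mask fill 56/81): 206 voxels remain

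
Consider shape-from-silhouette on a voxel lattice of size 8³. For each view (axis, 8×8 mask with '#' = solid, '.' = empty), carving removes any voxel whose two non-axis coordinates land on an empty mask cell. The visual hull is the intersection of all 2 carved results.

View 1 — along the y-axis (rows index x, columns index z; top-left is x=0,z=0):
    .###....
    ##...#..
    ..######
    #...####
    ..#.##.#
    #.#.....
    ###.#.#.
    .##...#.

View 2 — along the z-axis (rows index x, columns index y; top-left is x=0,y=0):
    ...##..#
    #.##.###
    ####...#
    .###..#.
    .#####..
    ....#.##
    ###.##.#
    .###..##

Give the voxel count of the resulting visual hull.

148 voxels

full grid |V| = 512
step 1: project along y, AND mask (31/64) → |grid| = 248
step 2: project along z, AND mask (37/64) → |grid| = 148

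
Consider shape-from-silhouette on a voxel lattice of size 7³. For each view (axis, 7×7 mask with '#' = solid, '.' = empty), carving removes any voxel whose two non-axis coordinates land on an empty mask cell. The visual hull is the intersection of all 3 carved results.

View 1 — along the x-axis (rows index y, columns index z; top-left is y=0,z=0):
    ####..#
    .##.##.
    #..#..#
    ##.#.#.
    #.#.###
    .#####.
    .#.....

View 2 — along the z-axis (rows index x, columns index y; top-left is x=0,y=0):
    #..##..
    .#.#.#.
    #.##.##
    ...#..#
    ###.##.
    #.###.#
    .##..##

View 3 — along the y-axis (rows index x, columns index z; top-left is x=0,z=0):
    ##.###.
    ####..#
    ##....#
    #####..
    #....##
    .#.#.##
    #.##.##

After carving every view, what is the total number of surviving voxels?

remaining voxels: 59

initial block: 7^3 = 343
[1] x-view keeps 27 columns → grid now 189
[2] z-view keeps 27 columns → grid now 103
[3] y-view keeps 30 columns → grid now 59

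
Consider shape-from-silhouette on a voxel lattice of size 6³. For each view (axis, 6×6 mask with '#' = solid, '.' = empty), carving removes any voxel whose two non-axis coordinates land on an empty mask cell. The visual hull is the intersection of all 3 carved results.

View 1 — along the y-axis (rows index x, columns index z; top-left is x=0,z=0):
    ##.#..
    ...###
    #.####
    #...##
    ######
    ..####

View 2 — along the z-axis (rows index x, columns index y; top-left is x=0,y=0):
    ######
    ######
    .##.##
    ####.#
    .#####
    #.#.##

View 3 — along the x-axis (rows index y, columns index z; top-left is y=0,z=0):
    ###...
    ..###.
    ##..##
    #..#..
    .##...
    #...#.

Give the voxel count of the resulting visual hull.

initial block: 6^3 = 216
V1 y: intersect with XZ mask (24 set) -- 144 left
V2 z: intersect with XY mask (30 set) -- 117 left
V3 x: intersect with YZ mask (16 set) -- 50 left

|visual hull| = 50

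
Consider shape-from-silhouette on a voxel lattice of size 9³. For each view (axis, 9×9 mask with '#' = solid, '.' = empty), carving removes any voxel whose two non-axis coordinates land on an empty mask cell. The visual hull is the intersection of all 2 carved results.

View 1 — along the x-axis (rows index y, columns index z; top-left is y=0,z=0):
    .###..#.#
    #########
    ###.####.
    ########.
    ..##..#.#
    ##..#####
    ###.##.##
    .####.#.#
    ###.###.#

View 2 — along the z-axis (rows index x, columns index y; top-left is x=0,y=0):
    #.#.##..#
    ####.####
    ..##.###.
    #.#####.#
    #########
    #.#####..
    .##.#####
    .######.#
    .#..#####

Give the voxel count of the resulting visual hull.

before carving: 729 voxels (9×9×9)
  1. axis=0 (YZ plane), |mask|=60  ⇒  voxels=540
  2. axis=2 (XY plane), |mask|=60  ⇒  voxels=400

400 voxels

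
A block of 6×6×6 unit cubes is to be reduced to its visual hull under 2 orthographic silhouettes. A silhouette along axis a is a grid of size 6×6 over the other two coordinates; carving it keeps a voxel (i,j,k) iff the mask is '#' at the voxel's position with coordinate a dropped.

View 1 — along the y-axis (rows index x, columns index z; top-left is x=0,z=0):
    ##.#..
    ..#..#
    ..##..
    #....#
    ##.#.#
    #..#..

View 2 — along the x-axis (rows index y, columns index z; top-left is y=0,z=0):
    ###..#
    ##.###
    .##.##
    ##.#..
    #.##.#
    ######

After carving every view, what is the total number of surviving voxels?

initial block: 6^3 = 216
V1 y: intersect with XZ mask (15 set) -- 90 left
V2 x: intersect with YZ mask (26 set) -- 69 left

|visual hull| = 69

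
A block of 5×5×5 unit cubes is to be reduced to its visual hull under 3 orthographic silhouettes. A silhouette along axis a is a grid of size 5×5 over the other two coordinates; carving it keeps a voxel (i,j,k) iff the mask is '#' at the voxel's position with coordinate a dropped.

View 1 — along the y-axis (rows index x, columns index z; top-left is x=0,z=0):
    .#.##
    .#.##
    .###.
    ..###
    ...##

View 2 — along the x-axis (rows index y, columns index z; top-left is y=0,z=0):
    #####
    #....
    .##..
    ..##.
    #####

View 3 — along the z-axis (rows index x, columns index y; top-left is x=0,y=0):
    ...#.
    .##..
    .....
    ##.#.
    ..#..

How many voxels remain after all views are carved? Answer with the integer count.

7 voxels

full grid |V| = 125
after view 1 [y-axis, 14 of 25 cells solid] → remaining = 70
after view 2 [x-axis, 15 of 25 cells solid] → remaining = 40
after view 3 [z-axis, 7 of 25 cells solid] → remaining = 7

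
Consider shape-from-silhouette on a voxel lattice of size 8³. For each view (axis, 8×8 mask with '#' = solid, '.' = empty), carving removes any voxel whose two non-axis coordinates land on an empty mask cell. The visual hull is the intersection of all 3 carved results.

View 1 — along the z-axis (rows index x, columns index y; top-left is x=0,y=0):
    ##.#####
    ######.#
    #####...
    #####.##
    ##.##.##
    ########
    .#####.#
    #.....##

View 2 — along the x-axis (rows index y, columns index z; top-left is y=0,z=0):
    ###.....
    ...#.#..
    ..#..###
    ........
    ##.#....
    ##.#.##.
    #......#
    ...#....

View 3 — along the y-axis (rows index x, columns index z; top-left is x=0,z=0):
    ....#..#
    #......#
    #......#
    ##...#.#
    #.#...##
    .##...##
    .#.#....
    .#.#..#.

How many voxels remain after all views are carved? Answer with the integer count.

39 voxels

start: 8×8×8 = 512 voxels
  1. axis=2 (XY plane), |mask|=49  ⇒  voxels=392
  2. axis=0 (YZ plane), |mask|=20  ⇒  voxels=113
  3. axis=1 (XZ plane), |mask|=23  ⇒  voxels=39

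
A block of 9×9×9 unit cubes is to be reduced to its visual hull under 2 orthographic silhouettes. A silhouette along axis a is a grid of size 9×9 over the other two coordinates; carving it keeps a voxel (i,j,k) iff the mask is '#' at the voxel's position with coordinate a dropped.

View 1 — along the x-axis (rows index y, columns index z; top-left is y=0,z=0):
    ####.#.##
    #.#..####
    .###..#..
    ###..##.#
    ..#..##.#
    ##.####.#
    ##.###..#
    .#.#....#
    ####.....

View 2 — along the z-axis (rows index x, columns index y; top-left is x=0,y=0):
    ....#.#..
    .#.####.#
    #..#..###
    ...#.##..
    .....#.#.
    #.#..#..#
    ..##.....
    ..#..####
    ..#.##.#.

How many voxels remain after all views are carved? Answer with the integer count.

start: 9×9×9 = 729 voxels
after view 1 [x-axis, 47 of 81 cells solid] → remaining = 423
after view 2 [z-axis, 33 of 81 cells solid] → remaining = 172

|visual hull| = 172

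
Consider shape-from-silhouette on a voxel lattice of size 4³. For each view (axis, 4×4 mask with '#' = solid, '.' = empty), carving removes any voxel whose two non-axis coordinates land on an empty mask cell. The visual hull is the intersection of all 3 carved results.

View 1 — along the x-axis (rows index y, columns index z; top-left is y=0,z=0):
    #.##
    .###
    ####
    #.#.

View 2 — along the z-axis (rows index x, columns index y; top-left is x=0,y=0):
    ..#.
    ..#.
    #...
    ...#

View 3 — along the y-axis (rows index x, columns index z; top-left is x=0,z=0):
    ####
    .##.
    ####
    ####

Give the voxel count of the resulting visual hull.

voxel count = 11

full grid |V| = 64
carve view 1 (along x, YZ-mask fill 12/16): 48 voxels remain
carve view 2 (along z, XY-mask fill 4/16): 13 voxels remain
carve view 3 (along y, XZ-mask fill 14/16): 11 voxels remain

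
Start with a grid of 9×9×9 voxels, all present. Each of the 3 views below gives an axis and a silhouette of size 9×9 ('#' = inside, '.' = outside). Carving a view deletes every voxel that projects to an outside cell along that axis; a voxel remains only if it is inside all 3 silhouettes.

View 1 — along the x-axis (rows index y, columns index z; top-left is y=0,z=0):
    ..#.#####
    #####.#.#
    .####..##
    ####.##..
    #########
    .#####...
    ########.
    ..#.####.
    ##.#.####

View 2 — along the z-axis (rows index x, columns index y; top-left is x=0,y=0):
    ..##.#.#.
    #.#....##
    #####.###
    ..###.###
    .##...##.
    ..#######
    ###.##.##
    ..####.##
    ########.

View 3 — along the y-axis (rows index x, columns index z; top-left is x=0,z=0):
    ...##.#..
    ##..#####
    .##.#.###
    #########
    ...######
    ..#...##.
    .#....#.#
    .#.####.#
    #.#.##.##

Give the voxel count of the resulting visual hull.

voxel count = 213

start: 9×9×9 = 729 voxels
[1] x-view keeps 59 columns → grid now 531
[2] z-view keeps 54 columns → grid now 348
[3] y-view keeps 49 columns → grid now 213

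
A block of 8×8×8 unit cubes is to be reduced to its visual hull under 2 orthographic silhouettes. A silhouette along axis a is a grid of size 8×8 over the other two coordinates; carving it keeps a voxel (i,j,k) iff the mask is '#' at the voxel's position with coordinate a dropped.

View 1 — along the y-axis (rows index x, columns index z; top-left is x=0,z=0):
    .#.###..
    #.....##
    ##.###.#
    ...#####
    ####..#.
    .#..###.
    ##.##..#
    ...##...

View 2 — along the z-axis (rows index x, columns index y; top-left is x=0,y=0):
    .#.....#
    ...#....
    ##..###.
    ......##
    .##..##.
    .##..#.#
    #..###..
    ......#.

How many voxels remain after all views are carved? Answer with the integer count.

initial block: 8^3 = 512
[1] y-view keeps 34 columns → grid now 272
[2] z-view keeps 23 columns → grid now 109

remaining voxels: 109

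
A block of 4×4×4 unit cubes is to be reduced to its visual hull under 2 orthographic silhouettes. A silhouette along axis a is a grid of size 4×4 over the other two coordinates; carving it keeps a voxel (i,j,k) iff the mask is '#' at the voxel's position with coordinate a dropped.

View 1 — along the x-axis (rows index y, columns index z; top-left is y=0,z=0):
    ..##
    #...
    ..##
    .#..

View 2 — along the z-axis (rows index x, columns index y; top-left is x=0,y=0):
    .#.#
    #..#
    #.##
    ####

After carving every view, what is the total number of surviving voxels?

|visual hull| = 16

before carving: 64 voxels (4×4×4)
step 1: project along x, AND mask (6/16) → |grid| = 24
step 2: project along z, AND mask (11/16) → |grid| = 16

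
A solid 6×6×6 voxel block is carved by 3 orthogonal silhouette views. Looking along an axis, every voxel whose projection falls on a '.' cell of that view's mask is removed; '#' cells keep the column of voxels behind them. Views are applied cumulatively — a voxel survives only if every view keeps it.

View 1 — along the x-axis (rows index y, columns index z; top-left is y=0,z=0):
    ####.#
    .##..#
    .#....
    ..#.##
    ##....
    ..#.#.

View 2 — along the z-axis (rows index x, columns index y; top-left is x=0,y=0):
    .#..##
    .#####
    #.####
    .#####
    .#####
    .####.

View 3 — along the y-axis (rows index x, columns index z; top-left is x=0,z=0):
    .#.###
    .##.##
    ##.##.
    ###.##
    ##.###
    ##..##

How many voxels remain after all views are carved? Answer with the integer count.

|visual hull| = 48

start: 6×6×6 = 216 voxels
carve view 1 (along x, YZ-mask fill 16/36): 96 voxels remain
carve view 2 (along z, XY-mask fill 27/36): 62 voxels remain
carve view 3 (along y, XZ-mask fill 26/36): 48 voxels remain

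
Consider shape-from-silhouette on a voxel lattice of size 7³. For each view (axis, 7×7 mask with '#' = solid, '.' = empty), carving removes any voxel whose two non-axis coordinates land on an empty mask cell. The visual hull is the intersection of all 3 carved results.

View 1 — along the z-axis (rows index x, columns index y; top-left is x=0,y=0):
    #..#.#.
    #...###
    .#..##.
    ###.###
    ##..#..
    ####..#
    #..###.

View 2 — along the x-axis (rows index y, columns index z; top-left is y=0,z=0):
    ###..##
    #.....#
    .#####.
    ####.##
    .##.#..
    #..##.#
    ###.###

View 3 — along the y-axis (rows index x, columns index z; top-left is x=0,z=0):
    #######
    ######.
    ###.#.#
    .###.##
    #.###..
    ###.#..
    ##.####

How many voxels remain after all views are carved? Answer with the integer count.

initial block: 7^3 = 343
after view 1 [z-axis, 28 of 49 cells solid] → remaining = 196
after view 2 [x-axis, 31 of 49 cells solid] → remaining = 119
after view 3 [y-axis, 37 of 49 cells solid] → remaining = 89

|visual hull| = 89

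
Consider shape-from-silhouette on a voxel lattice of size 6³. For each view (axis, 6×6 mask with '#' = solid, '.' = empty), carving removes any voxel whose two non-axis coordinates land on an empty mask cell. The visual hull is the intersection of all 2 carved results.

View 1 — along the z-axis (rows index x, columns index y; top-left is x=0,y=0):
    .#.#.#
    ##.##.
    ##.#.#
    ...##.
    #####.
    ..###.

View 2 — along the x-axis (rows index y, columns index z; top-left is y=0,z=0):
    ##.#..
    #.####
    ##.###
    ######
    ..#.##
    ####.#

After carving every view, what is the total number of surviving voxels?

before carving: 216 voxels (6×6×6)
carve view 1 (along z, XY-mask fill 21/36): 126 voxels remain
carve view 2 (along x, YZ-mask fill 27/36): 97 voxels remain

97 voxels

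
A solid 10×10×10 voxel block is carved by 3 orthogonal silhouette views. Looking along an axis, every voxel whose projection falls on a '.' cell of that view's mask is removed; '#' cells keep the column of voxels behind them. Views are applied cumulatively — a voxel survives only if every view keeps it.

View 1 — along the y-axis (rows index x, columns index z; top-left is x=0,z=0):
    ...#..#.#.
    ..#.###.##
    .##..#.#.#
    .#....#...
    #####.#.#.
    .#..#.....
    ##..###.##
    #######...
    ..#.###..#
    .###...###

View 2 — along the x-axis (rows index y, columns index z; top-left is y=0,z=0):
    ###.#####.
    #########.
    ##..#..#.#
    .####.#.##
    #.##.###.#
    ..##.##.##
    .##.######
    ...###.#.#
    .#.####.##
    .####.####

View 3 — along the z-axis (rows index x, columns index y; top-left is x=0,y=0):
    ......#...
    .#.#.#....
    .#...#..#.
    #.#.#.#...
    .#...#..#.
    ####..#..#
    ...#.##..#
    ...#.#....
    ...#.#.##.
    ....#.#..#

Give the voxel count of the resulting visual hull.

start: 10×10×10 = 1000 voxels
V1 y: intersect with XZ mask (50 set) -- 500 left
V2 x: intersect with YZ mask (70 set) -- 359 left
V3 z: intersect with XY mask (33 set) -- 120 left

remaining voxels: 120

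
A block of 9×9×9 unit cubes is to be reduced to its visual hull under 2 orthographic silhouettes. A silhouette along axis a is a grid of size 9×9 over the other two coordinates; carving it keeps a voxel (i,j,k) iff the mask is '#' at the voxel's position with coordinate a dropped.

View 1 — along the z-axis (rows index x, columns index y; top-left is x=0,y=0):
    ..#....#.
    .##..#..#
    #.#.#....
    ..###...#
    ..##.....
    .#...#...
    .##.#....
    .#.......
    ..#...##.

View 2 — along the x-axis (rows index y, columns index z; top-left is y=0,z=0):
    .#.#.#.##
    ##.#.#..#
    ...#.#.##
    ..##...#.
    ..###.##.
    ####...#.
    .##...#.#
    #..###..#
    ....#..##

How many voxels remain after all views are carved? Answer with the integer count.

remaining voxels: 104

start: 9×9×9 = 729 voxels
carve view 1 (along z, XY-mask fill 24/81): 216 voxels remain
carve view 2 (along x, YZ-mask fill 39/81): 104 voxels remain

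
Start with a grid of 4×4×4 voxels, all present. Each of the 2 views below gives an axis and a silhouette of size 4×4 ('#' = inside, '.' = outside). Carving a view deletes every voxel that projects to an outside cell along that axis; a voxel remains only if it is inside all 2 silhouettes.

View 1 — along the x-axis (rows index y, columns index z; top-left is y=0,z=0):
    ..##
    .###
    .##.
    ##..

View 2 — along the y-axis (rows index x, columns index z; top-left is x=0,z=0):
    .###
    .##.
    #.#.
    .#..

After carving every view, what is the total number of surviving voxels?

full grid |V| = 64
carve view 1 (along x, YZ-mask fill 9/16): 36 voxels remain
carve view 2 (along y, XZ-mask fill 8/16): 21 voxels remain

remaining voxels: 21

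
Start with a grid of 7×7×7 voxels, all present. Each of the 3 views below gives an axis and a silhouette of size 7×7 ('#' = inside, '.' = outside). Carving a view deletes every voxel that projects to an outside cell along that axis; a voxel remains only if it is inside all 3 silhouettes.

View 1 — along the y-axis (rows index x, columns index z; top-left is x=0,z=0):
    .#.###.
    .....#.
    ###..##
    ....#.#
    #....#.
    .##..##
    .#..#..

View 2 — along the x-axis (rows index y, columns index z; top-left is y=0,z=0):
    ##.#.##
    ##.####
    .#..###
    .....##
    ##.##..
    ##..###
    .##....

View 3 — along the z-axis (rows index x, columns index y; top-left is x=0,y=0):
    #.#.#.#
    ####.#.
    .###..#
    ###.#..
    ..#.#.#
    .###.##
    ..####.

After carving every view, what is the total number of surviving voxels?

start: 7×7×7 = 343 voxels
  1. axis=1 (XZ plane), |mask|=20  ⇒  voxels=140
  2. axis=0 (YZ plane), |mask|=28  ⇒  voxels=89
  3. axis=2 (XY plane), |mask|=29  ⇒  voxels=53

voxel count = 53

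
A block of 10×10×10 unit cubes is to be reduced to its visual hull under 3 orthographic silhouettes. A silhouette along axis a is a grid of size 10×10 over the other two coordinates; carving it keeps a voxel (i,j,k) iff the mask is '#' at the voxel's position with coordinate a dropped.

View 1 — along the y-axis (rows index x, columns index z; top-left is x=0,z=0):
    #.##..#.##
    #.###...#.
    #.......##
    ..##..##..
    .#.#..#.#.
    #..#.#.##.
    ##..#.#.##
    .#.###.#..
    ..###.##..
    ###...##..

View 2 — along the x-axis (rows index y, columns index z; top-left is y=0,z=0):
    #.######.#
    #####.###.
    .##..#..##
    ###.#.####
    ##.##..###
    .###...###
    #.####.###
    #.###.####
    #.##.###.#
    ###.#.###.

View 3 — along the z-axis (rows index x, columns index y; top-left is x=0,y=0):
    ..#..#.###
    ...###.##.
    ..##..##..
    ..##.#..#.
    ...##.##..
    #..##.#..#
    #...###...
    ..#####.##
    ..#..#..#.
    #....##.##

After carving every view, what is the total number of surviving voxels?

before carving: 1000 voxels (10×10×10)
carve view 1 (along y, XZ-mask fill 48/100): 480 voxels remain
carve view 2 (along x, YZ-mask fill 72/100): 355 voxels remain
carve view 3 (along z, XY-mask fill 46/100): 158 voxels remain

voxel count = 158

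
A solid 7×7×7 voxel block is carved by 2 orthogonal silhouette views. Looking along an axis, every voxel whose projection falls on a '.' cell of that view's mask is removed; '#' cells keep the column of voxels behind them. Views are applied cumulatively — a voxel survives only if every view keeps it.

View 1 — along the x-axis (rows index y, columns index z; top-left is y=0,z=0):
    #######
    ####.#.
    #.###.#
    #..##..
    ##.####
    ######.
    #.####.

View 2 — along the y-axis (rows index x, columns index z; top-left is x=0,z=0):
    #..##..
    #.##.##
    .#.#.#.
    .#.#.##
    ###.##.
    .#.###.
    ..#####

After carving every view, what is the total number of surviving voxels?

voxel count = 157

initial block: 7^3 = 343
[1] x-view keeps 37 columns → grid now 259
[2] y-view keeps 29 columns → grid now 157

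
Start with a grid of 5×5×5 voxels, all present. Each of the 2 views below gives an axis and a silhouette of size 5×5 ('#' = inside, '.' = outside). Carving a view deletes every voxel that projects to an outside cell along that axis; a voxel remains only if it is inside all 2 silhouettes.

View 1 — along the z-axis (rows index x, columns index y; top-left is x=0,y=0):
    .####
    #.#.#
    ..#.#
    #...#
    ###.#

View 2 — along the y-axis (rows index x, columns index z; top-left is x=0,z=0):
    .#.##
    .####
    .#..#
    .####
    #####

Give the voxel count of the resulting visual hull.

remaining voxels: 56

before carving: 125 voxels (5×5×5)
  1. axis=2 (XY plane), |mask|=15  ⇒  voxels=75
  2. axis=1 (XZ plane), |mask|=18  ⇒  voxels=56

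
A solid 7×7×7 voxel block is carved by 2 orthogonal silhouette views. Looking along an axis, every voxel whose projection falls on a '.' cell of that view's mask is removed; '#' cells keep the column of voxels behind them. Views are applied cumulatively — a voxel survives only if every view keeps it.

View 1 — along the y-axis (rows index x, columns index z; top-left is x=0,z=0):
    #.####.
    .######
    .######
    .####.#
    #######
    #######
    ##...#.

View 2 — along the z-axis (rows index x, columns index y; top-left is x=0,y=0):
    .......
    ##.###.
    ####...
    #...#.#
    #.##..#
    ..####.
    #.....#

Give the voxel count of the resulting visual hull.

|visual hull| = 131

start: 7×7×7 = 343 voxels
step 1: project along y, AND mask (39/49) → |grid| = 273
step 2: project along z, AND mask (22/49) → |grid| = 131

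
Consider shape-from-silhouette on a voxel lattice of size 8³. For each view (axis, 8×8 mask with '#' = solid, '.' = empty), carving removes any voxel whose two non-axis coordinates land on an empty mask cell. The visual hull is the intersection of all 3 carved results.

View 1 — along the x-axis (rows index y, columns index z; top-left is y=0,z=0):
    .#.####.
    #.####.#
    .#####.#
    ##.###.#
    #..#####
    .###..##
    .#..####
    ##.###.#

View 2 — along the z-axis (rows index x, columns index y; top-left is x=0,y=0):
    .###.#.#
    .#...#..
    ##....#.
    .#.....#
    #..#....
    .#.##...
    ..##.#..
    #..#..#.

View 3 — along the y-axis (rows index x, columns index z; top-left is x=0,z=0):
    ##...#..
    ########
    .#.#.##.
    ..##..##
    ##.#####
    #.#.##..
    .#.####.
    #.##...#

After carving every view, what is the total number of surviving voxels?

voxel count = 73

full grid |V| = 512
  1. axis=0 (YZ plane), |mask|=45  ⇒  voxels=360
  2. axis=2 (XY plane), |mask|=23  ⇒  voxels=130
  3. axis=1 (XZ plane), |mask|=39  ⇒  voxels=73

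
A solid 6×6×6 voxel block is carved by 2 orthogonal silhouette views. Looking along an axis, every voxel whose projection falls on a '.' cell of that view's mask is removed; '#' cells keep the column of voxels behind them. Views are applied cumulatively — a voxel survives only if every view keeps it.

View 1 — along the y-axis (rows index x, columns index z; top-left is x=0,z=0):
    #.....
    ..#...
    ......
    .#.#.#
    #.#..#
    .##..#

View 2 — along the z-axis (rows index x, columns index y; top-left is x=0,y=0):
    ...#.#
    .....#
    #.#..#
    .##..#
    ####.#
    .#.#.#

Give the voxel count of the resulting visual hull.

36 voxels

before carving: 216 voxels (6×6×6)
V1 y: intersect with XZ mask (11 set) -- 66 left
V2 z: intersect with XY mask (17 set) -- 36 left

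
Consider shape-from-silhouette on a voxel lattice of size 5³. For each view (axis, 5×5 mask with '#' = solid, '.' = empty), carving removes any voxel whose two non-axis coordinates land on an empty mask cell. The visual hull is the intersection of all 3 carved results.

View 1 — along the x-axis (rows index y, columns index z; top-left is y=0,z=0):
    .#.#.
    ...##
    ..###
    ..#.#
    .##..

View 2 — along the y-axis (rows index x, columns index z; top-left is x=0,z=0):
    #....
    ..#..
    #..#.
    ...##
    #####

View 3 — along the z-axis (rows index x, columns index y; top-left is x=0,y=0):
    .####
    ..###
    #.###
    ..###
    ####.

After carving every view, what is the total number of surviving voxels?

initial block: 5^3 = 125
carve view 1 (along x, YZ-mask fill 11/25): 55 voxels remain
carve view 2 (along y, XZ-mask fill 11/25): 23 voxels remain
carve view 3 (along z, XY-mask fill 18/25): 17 voxels remain

remaining voxels: 17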